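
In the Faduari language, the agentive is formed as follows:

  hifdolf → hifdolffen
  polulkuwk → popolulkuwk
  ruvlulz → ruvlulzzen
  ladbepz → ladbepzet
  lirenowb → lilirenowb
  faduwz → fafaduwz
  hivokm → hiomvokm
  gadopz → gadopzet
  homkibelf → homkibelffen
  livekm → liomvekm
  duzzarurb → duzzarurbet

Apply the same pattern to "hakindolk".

ruvlulz and faduwz both end in -z yet inflect differently (ruvlulzzen, fafaduwz), so the final letter is not what conditions the rule; the second-to-last letter is.
"hakindolk" has second-to-last letter 'l'. The stems whose second-to-last letter is 'l' (homkibelf → homkibelffen, ruvlulz → ruvlulzzen, hifdolf → hifdolffen) double the final consonant and add -en.
So hakindolk → hakindolkken.

hakindolkken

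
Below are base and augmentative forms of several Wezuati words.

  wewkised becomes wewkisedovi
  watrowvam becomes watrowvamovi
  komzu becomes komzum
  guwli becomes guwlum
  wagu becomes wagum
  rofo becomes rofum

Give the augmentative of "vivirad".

viviradovi

wewkised and wagu both begin with w- yet inflect differently (wewkisedovi, wagum), so the first letter is not what conditions the rule; whether the stem ends in a vowel or a consonant is.
"vivirad" ends in a consonant. The stems ending in a consonant (wewkised → wewkisedovi, watrowvam → watrowvamovi) add -ovi.
The other pattern: stems ending in a vowel drop the final letter and add -um.
So vivirad → viviradovi.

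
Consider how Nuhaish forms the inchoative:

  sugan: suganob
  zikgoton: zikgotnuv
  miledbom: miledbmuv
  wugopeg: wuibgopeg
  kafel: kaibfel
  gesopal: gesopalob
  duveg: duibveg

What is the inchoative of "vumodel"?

"vumodel" has last vowel 'e'. The stems whose last vowel is 'e' (kafel → kaibfel, duveg → duibveg, wugopeg → wuibgopeg) insert -ib- after the first vowel.
So vumodel → vuibmodel.

vuibmodel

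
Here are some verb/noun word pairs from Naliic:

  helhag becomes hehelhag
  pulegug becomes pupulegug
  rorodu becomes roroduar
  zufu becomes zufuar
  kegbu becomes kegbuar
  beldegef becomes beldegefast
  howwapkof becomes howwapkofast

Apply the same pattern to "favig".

pulegug and rorodu both have last vowel 'u' yet inflect differently (pupulegug, roroduar), so the last vowel is not what conditions the rule; the final letter is.
"favig" ends in -g. The stems ending in -g (helhag → hehelhag, pulegug → pupulegug) repeat the first consonant+vowel as a prefix.
The other patterns: stems ending in -u add -ar; stems ending in -f add -ast.
So favig → fafavig.

fafavig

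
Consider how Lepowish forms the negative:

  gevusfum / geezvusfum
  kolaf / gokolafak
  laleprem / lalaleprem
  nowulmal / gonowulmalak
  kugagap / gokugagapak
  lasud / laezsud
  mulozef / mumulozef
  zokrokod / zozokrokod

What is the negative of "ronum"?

lasud and zokrokod both end in -d yet inflect differently (laezsud, zozokrokod), so the final letter is not what conditions the rule; the last vowel is.
"ronum" has last vowel 'u'. The stems whose last vowel is 'u' (gevusfum → geezvusfum, lasud → laezsud) insert -ez- after the first vowel.
The other patterns: stems whose last vowel is 'a' add go- … -ak around the stem; stems whose last vowel is 'e' or 'o' repeat the first consonant+vowel as a prefix.
So ronum → roeznum.

roeznum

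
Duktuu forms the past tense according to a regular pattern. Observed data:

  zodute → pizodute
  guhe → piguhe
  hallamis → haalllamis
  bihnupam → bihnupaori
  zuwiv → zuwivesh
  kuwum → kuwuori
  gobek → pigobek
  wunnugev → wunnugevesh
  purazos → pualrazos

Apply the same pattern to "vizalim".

vizaliori

hallamis and zuwiv both have last vowel 'i' yet inflect differently (haalllamis, zuwivesh), so the last vowel is not what conditions the rule; the final letter is.
"vizalim" ends in -m. The stems ending in -m (kuwum → kuwuori, bihnupam → bihnupaori) drop the final letter and add -ori.
So vizalim → vizaliori.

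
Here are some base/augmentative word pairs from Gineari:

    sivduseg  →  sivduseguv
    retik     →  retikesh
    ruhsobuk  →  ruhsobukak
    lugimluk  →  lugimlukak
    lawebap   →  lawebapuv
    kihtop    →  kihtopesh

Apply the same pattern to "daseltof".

lawebap and kihtop both end in -p yet inflect differently (lawebapuv, kihtopesh), so the final letter is not what conditions the rule; the last vowel is.
"daseltof" has last vowel 'o'. The one such stem in the data (kihtop → kihtopesh) adds -esh, so the same rule applies.
The other patterns: stems whose last vowel is 'u' add -ak; stems whose last vowel is 'a' or 'e' add -uv.
So daseltof → daseltofesh.

daseltofesh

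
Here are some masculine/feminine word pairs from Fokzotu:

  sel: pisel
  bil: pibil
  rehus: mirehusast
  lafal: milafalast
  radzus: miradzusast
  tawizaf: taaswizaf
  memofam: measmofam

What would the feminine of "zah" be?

sel and lafal both end in -l yet inflect differently (pisel, milafalast), so the final letter is not what conditions the rule; the number of vowels is.
"zah" has 1 vowel. The stems with 1 vowel (sel → pisel, bil → pibil) add the prefix pi-.
So zah → pizah.

pizah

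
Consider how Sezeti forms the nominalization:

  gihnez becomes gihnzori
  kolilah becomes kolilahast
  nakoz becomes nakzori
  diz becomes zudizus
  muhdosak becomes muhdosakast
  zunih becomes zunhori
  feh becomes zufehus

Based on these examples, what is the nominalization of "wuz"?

diz and gihnez both end in -z yet inflect differently (zudizus, gihnzori), so the final letter is not what conditions the rule; the number of vowels is.
"wuz" has 1 vowel. The stems with 1 vowel (diz → zudizus, feh → zufehus) add zu- … -us around the stem.
The other patterns: stems with 2 vowels delete the last vowel and add -ori; stems with 3 vowels add -ast.
So wuz → zuwuzus.

zuwuzus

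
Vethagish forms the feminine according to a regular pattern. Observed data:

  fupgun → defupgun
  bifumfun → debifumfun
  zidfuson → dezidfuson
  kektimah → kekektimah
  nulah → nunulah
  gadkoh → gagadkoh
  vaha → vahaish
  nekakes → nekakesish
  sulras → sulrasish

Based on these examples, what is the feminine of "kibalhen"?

dekibalhen

"kibalhen" ends in -n. The stems ending in -n (fupgun → defupgun, bifumfun → debifumfun, zidfuson → dezidfuson) add the prefix de-.
So kibalhen → dekibalhen.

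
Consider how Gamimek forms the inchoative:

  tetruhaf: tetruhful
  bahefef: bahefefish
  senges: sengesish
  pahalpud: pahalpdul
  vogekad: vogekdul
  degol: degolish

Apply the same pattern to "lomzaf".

bahefef and tetruhaf both end in -f yet inflect differently (bahefefish, tetruhful), so the final letter is not what conditions the rule; the last vowel is.
"lomzaf" has last vowel 'a'. The stems whose last vowel is 'a' (vogekad → vogekdul, tetruhaf → tetruhful) delete the last vowel and add -ul.
So lomzaf → lomzful.

lomzful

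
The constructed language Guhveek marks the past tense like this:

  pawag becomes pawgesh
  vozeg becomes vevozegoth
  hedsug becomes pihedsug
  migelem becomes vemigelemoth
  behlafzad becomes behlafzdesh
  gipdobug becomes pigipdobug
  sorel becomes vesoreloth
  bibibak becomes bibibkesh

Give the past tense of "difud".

pidifud

"difud" has last vowel 'u'. The stems whose last vowel is 'u' (gipdobug → pigipdobug, hedsug → pihedsug) add the prefix pi-.
The other patterns: stems whose last vowel is 'e' add ve- … -oth around the stem; stems whose last vowel is 'a' delete the last vowel and add -esh.
So difud → pidifud.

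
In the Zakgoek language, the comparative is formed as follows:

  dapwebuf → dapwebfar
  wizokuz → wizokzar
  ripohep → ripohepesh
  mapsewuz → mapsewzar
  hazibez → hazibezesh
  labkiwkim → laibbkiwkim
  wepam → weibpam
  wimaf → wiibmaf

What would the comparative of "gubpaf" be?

mapsewuz and hazibez both end in -z yet inflect differently (mapsewzar, hazibezesh), so the final letter is not what conditions the rule; the last vowel is.
"gubpaf" has last vowel 'a'. The stems whose last vowel is 'a' (wimaf → wiibmaf, wepam → weibpam) insert -ib- after the first vowel.
The other patterns: stems whose last vowel is 'u' delete the last vowel and add -ar; stems whose last vowel is 'e' add -esh.
So gubpaf → guibbpaf.

guibbpaf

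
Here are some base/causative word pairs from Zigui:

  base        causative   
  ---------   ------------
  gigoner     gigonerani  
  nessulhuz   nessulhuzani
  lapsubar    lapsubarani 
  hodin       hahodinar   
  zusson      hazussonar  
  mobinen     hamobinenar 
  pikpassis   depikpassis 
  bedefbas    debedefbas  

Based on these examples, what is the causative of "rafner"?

rafnerani

gigoner and mobinen both have last vowel 'e' yet inflect differently (gigonerani, hamobinenar), so the last vowel is not what conditions the rule; the final letter is.
"rafner" ends in -r. The stems ending in -r (gigoner → gigonerani, lapsubar → lapsubarani) add -ani.
So rafner → rafnerani.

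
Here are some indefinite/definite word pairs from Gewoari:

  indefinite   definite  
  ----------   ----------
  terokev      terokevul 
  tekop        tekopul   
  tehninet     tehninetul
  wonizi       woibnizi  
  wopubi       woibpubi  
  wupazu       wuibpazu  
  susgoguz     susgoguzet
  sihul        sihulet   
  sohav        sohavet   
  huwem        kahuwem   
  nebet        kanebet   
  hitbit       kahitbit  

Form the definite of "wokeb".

terokev and sohav both end in -v yet inflect differently (terokevul, sohavet), so the final letter is not what conditions the rule; the first letter is.
"wokeb" begins with w-. The stems beginning with w- (wonizi → woibnizi, wopubi → woibpubi, wupazu → wuibpazu) insert -ib- after the first vowel.
The other patterns: stems beginning with t- add -ul; stems beginning with s- add -et; stems beginning with h- or n- add the prefix ka-.
So wokeb → woibkeb.

woibkeb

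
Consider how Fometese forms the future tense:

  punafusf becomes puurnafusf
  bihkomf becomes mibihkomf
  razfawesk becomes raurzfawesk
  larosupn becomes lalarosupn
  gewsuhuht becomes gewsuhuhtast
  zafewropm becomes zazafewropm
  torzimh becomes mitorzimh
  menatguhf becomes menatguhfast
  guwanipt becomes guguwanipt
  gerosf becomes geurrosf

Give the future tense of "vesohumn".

mivesohumn

bihkomf and menatguhf both end in -f yet inflect differently (mibihkomf, menatguhfast), so the final letter is not what conditions the rule; the second-to-last letter is.
"vesohumn" has second-to-last letter 'm'. The stems whose second-to-last letter is 'm' (bihkomf → mibihkomf, torzimh → mitorzimh) add the prefix mi-.
So vesohumn → mivesohumn.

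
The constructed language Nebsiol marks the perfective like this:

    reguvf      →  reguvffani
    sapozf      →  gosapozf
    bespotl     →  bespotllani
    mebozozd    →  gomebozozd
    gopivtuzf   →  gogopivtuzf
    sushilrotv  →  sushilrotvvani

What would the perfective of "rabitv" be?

gopivtuzf and reguvf both end in -f yet inflect differently (gogopivtuzf, reguvffani), so the final letter is not what conditions the rule; the second-to-last letter is.
"rabitv" has second-to-last letter 't'. The stems whose second-to-last letter is 't' (bespotl → bespotllani, sushilrotv → sushilrotvvani) double the final consonant and add -ani.
So rabitv → rabitvvani.

rabitvvani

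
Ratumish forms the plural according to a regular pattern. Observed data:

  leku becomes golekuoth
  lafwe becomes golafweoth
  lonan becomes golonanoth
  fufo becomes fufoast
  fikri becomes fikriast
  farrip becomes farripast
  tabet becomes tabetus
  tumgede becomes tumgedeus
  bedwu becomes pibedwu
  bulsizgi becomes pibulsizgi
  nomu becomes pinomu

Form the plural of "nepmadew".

pinepmadew

"nepmadew" begins with n-. The one such stem in the data (nomu → pinomu) adds the prefix pi-, so the same rule applies.
The other patterns: stems beginning with l- add go- … -oth around the stem; stems beginning with f- add -ast; stems beginning with t- add -us.
So nepmadew → pinepmadew.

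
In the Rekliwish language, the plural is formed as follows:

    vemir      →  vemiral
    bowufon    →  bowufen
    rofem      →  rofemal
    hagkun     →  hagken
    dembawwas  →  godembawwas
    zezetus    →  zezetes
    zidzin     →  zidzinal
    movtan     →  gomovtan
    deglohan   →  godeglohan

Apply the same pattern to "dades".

dadesal

zidzin and movtan both end in -n yet inflect differently (zidzinal, gomovtan), so the final letter is not what conditions the rule; the last vowel is.
"dades" has last vowel 'e'. The one such stem in the data (rofem → rofemal) adds -al, so the same rule applies.
The other patterns: stems whose last vowel is 'a' add the prefix go-; stems whose last vowel is 'o' or 'u' change the last vowel to 'e'.
So dades → dadesal.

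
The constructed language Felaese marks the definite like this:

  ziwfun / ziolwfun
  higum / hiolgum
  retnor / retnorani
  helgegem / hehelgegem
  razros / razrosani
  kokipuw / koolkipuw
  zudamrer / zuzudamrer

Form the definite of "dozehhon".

dozehhonani

helgegem and higum both end in -m yet inflect differently (hehelgegem, hiolgum), so the final letter is not what conditions the rule; the last vowel is.
"dozehhon" has last vowel 'o'. The stems whose last vowel is 'o' (retnor → retnorani, razros → razrosani) add -ani.
So dozehhon → dozehhonani.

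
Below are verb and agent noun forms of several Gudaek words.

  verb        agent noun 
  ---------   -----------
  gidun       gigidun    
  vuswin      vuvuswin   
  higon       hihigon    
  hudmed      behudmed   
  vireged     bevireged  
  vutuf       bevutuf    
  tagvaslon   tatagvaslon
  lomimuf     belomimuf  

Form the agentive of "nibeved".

"nibeved" ends in -d. The stems ending in -d (hudmed → behudmed, vireged → bevireged) add the prefix be-.
So nibeved → benibeved.

benibeved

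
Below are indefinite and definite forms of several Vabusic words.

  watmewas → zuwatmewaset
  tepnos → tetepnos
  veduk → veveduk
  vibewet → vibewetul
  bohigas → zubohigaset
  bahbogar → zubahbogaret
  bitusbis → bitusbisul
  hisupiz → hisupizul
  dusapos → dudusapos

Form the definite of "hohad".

zuhohadet

bitusbis and watmewas both end in -s yet inflect differently (bitusbisul, zuwatmewaset), so the final letter is not what conditions the rule; the last vowel is.
"hohad" has last vowel 'a'. The stems whose last vowel is 'a' (bahbogar → zubahbogaret, watmewas → zuwatmewaset, bohigas → zubohigaset) add zu- … -et around the stem.
So hohad → zuhohadet.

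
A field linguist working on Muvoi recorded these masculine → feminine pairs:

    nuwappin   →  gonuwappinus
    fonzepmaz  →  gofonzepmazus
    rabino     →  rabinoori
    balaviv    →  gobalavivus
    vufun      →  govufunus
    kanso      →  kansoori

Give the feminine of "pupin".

"pupin" ends in a consonant. The stems ending in a consonant (vufun → govufunus, nuwappin → gonuwappinus, balaviv → gobalavivus) add go- … -us around the stem.
The other pattern: stems ending in a vowel add -ori.
So pupin → gopupinus.

gopupinus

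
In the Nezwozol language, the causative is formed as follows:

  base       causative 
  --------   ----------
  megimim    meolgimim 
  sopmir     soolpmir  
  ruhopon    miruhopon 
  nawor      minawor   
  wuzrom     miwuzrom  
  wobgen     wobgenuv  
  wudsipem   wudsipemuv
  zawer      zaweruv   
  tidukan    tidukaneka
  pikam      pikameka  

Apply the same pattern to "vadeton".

sopmir and nawor both end in -r yet inflect differently (soolpmir, minawor), so the final letter is not what conditions the rule; the last vowel is.
"vadeton" has last vowel 'o'. The stems whose last vowel is 'o' (ruhopon → miruhopon, nawor → minawor, wuzrom → miwuzrom) add the prefix mi-.
So vadeton → mivadeton.

mivadeton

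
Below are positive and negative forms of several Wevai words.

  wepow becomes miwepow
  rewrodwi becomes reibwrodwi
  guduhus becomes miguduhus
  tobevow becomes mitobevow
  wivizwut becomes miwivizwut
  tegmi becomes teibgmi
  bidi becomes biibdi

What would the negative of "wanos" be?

tegmi and tobevow both begin with t- yet inflect differently (teibgmi, mitobevow), so the first letter is not what conditions the rule; the final letter is.
"wanos" ends in -s. The one such stem in the data (guduhus → miguduhus) adds the prefix mi-, so the same rule applies.
So wanos → miwanos.

miwanos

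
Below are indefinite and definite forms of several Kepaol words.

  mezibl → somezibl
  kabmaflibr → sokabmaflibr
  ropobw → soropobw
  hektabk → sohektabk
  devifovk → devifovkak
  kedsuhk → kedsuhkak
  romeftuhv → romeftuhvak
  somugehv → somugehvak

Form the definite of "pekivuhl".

pekivuhlak

"pekivuhl" has second-to-last letter 'h'. The stems whose second-to-last letter is 'h' (kedsuhk → kedsuhkak, romeftuhv → romeftuhvak, somugehv → somugehvak) add -ak.
The other pattern: stems whose second-to-last letter is 'b' add the prefix so-.
So pekivuhl → pekivuhlak.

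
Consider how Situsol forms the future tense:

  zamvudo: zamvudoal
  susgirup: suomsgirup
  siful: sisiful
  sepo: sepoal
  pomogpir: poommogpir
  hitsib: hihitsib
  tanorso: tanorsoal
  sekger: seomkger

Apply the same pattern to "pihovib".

pipihovib

"pihovib" ends in -b. The one such stem in the data (hitsib → hihitsib) repeats the first consonant+vowel as a prefix (as does siful), so the same rule applies.
The other patterns: stems ending in -o add -al; stems ending in -p or -r insert -om- after the first vowel.
So pihovib → pipihovib.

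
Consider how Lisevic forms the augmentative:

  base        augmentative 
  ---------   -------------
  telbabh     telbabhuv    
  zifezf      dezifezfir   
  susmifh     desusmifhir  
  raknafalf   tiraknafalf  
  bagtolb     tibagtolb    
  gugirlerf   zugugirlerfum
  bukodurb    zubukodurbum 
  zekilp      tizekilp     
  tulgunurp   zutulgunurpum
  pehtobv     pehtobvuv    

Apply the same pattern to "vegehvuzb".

devegehvuzbir

"vegehvuzb" has second-to-last letter 'z'. The one such stem in the data (zifezf → dezifezfir) adds de- … -ir around the stem, so the same rule applies.
So vegehvuzb → devegehvuzbir.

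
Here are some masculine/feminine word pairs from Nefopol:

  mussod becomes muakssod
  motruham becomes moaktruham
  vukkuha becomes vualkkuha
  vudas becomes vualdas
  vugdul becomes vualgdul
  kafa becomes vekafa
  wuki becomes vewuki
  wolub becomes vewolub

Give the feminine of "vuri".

vukkuha and kafa both end in -a yet inflect differently (vualkkuha, vekafa), so the final letter is not what conditions the rule; the first letter is.
"vuri" begins with v-. The stems beginning with v- (vukkuha → vualkkuha, vudas → vualdas, vugdul → vualgdul) insert -al- after the first vowel.
The other patterns: stems beginning with m- insert -ak- after the first vowel; stems beginning with k- or w- add the prefix ve-.
So vuri → vualri.

vualri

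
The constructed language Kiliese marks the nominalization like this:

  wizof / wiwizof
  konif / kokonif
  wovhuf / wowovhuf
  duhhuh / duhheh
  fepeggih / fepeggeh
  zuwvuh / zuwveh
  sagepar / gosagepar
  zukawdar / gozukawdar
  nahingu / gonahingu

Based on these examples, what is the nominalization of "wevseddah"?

wevseddeh

wovhuf and duhhuh both have last vowel 'u' yet inflect differently (wowovhuf, duhheh), so the last vowel is not what conditions the rule; the final letter is.
"wevseddah" ends in -h. The stems ending in -h (duhhuh → duhheh, fepeggih → fepeggeh, zuwvuh → zuwveh) change the last vowel to 'e'.
The other patterns: stems ending in -f repeat the first consonant+vowel as a prefix; stems ending in -r or -u add the prefix go-.
So wevseddah → wevseddeh.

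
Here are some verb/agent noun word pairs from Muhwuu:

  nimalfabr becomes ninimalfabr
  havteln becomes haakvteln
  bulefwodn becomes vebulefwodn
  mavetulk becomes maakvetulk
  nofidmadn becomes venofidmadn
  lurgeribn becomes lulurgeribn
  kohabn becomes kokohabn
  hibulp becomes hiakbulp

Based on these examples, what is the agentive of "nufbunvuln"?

nuakfbunvuln

lurgeribn and havteln both end in -n yet inflect differently (lulurgeribn, haakvteln), so the final letter is not what conditions the rule; the second-to-last letter is.
"nufbunvuln" has second-to-last letter 'l'. The stems whose second-to-last letter is 'l' (hibulp → hiakbulp, havteln → haakvteln, mavetulk → maakvetulk) insert -ak- after the first vowel.
So nufbunvuln → nuakfbunvuln.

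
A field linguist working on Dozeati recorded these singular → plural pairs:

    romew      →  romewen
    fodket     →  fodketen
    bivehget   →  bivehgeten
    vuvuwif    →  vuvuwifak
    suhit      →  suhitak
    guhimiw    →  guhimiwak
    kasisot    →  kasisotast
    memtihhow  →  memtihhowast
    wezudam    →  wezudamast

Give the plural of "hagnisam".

hagnisamast

fodket and suhit both end in -t yet inflect differently (fodketen, suhitak), so the final letter is not what conditions the rule; the last vowel is.
"hagnisam" has last vowel 'a'. The one such stem in the data (wezudam → wezudamast) adds -ast, so the same rule applies.
The other patterns: stems whose last vowel is 'e' add -en; stems whose last vowel is 'i' add -ak.
So hagnisam → hagnisamast.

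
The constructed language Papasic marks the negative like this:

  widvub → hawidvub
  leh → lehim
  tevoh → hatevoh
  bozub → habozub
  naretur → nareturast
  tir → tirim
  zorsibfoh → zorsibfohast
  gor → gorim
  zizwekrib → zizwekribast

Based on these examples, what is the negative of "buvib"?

habuvib

leh and tevoh both end in -h yet inflect differently (lehim, hatevoh), so the final letter is not what conditions the rule; the number of vowels is.
"buvib" has 2 vowels. The stems with 2 vowels (bozub → habozub, widvub → hawidvub, tevoh → hatevoh) add the prefix ha-.
So buvib → habuvib.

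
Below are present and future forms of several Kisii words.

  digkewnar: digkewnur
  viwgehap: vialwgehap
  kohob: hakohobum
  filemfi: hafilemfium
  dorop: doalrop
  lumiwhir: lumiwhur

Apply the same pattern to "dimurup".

"dimurup" ends in -p. The stems ending in -p (dorop → doalrop, viwgehap → vialwgehap) insert -al- after the first vowel.
So dimurup → dialmurup.

dialmurup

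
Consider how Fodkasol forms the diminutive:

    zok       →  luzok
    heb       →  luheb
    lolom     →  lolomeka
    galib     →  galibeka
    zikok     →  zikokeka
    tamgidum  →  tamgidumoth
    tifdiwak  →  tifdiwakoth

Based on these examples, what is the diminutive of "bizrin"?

"bizrin" has 2 vowels. The stems with 2 vowels (lolom → lolomeka, galib → galibeka, zikok → zikokeka) add -eka.
So bizrin → bizrineka.

bizrineka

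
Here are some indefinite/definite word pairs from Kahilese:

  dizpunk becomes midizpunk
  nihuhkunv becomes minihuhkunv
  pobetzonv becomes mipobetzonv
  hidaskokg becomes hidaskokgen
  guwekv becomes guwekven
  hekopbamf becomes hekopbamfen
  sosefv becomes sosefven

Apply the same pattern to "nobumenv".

minobumenv

nihuhkunv and guwekv both end in -v yet inflect differently (minihuhkunv, guwekven), so the final letter is not what conditions the rule; the second-to-last letter is.
"nobumenv" has second-to-last letter 'n'. The stems whose second-to-last letter is 'n' (dizpunk → midizpunk, nihuhkunv → minihuhkunv, pobetzonv → mipobetzonv) add the prefix mi-.
So nobumenv → minobumenv.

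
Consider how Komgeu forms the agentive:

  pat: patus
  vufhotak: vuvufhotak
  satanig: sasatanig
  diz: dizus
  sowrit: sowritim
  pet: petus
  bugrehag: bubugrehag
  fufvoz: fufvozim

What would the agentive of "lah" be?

lahus

diz and fufvoz both end in -z yet inflect differently (dizus, fufvozim), so the final letter is not what conditions the rule; the number of vowels is.
"lah" has 1 vowel. The stems with 1 vowel (pet → petus, diz → dizus, pat → patus) add -us.
The other patterns: stems with 2 vowels add -im; stems with 3 vowels repeat the first consonant+vowel as a prefix.
So lah → lahus.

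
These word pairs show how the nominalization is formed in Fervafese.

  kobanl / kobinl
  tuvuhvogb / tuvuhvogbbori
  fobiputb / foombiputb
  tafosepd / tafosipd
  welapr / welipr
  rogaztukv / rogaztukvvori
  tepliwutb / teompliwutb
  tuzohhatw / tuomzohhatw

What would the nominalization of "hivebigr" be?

fobiputb and tuvuhvogb both end in -b yet inflect differently (foombiputb, tuvuhvogbbori), so the final letter is not what conditions the rule; the second-to-last letter is.
"hivebigr" has second-to-last letter 'g'. The one such stem in the data (tuvuhvogb → tuvuhvogbbori) doubles the final consonant and adds -ori (as does rogaztukv), so the same rule applies.
So hivebigr → hivebigrrori.

hivebigrrori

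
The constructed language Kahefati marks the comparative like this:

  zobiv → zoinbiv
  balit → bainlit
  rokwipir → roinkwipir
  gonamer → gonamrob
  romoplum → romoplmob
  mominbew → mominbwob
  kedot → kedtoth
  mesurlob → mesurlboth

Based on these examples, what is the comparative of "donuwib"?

doinnuwib

"donuwib" has last vowel 'i'. The stems whose last vowel is 'i' (zobiv → zoinbiv, balit → bainlit, rokwipir → roinkwipir) insert -in- after the first vowel.
The other patterns: stems whose last vowel is 'e' or 'u' delete the last vowel and add -ob; stems whose last vowel is 'o' delete the last vowel and add -oth.
So donuwib → doinnuwib.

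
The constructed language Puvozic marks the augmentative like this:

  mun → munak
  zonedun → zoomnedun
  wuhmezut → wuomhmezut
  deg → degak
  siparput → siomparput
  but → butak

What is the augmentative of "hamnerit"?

haommnerit

mun and zonedun both end in -n yet inflect differently (munak, zoomnedun), so the final letter is not what conditions the rule; the number of vowels is.
"hamnerit" has 3 vowels. The stems with 3 vowels (zonedun → zoomnedun, siparput → siomparput, wuhmezut → wuomhmezut) insert -om- after the first vowel.
The other pattern: stems with 1 vowel add -ak.
So hamnerit → haommnerit.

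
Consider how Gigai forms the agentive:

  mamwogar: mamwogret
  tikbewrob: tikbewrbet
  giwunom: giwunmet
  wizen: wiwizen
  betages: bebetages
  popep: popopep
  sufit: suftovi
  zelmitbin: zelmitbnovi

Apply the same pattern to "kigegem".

kikigegem

wizen and zelmitbin both end in -n yet inflect differently (wiwizen, zelmitbnovi), so the final letter is not what conditions the rule; the last vowel is.
"kigegem" has last vowel 'e'. The stems whose last vowel is 'e' (wizen → wiwizen, betages → bebetages, popep → popopep) repeat the first consonant+vowel as a prefix.
So kigegem → kikigegem.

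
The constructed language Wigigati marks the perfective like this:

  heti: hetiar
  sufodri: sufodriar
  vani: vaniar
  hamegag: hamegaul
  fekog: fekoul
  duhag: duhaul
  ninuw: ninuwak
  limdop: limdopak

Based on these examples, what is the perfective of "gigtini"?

gigtiniar

"gigtini" ends in -i. The stems ending in -i (heti → hetiar, sufodri → sufodriar, vani → vaniar) add -ar.
The other patterns: stems ending in -g drop the final letter and add -ul; stems ending in -p or -w add -ak.
So gigtini → gigtiniar.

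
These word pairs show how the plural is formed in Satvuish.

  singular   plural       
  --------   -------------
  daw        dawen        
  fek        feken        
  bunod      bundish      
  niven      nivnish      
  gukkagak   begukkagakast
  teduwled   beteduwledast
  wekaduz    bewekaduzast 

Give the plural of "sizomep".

"sizomep" has 3 vowels. The stems with 3 vowels (gukkagak → begukkagakast, teduwled → beteduwledast, wekaduz → bewekaduzast) add be- … -ast around the stem.
The other patterns: stems with 1 vowel add -en; stems with 2 vowels delete the last vowel and add -ish.
So sizomep → besizomepast.

besizomepast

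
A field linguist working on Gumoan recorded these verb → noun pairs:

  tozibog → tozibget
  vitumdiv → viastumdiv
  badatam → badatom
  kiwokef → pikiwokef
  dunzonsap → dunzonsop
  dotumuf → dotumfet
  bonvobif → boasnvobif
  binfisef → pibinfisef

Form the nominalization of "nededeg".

pinededeg

bonvobif and binfisef both end in -f yet inflect differently (boasnvobif, pibinfisef), so the final letter is not what conditions the rule; the last vowel is.
"nededeg" has last vowel 'e'. The stems whose last vowel is 'e' (binfisef → pibinfisef, kiwokef → pikiwokef) add the prefix pi-.
The other patterns: stems whose last vowel is 'i' insert -as- after the first vowel; stems whose last vowel is 'a' change the last vowel to 'o'; stems whose last vowel is 'o' or 'u' delete the last vowel and add -et.
So nededeg → pinededeg.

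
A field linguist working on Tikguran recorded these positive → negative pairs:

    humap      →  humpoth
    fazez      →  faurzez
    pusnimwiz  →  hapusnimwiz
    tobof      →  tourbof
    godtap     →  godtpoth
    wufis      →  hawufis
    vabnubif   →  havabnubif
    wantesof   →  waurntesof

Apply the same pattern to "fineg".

fiurneg

"fineg" has last vowel 'e'. The one such stem in the data (fazez → faurzez) inserts -ur- after the first vowel (as do tobof, wantesof), so the same rule applies.
So fineg → fiurneg.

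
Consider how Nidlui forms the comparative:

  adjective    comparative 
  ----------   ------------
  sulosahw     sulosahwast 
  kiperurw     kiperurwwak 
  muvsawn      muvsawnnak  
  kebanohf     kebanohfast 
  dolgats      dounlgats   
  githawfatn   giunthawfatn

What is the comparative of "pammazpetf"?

githawfatn and muvsawn both end in -n yet inflect differently (giunthawfatn, muvsawnnak), so the final letter is not what conditions the rule; the second-to-last letter is.
"pammazpetf" has second-to-last letter 't'. The stems whose second-to-last letter is 't' (dolgats → dounlgats, githawfatn → giunthawfatn) insert -un- after the first vowel.
So pammazpetf → paunmmazpetf.

paunmmazpetf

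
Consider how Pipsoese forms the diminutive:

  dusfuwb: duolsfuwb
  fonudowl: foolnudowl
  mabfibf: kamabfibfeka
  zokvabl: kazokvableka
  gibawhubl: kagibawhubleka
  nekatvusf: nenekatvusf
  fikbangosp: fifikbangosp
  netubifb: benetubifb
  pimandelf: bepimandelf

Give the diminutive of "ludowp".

"ludowp" has second-to-last letter 'w'. The stems whose second-to-last letter is 'w' (dusfuwb → duolsfuwb, fonudowl → foolnudowl) insert -ol- after the first vowel.
The other patterns: stems whose second-to-last letter is 'b' add ka- … -eka around the stem; stems whose second-to-last letter is 's' repeat the first consonant+vowel as a prefix; stems whose second-to-last letter is 'f' or 'l' add the prefix be-.
So ludowp → luoldowp.

luoldowp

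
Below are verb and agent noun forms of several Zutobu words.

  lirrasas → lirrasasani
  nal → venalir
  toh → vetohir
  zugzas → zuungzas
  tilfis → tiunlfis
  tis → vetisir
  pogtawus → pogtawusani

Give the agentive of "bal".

tis and zugzas both end in -s yet inflect differently (vetisir, zuungzas), so the final letter is not what conditions the rule; the number of vowels is.
"bal" has 1 vowel. The stems with 1 vowel (nal → venalir, toh → vetohir, tis → vetisir) add ve- … -ir around the stem.
So bal → vebalir.

vebalir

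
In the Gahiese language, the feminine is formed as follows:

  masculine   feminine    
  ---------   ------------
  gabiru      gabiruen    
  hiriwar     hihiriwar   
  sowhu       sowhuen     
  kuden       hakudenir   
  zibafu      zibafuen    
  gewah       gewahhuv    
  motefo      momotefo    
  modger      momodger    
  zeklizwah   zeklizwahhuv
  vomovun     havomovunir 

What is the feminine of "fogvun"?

gabiru and vomovun both have last vowel 'u' yet inflect differently (gabiruen, havomovunir), so the last vowel is not what conditions the rule; the final letter is.
"fogvun" ends in -n. The stems ending in -n (kuden → hakudenir, vomovun → havomovunir) add ha- … -ir around the stem.
The other patterns: stems ending in -h double the final consonant and add -uv; stems ending in -u add -en; stems ending in -o or -r repeat the first consonant+vowel as a prefix.
So fogvun → hafogvunir.

hafogvunir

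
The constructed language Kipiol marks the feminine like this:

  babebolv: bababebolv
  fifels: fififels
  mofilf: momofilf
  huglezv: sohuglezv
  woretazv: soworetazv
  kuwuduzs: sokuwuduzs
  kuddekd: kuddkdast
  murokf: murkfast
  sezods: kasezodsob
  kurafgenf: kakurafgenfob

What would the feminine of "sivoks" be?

"sivoks" has second-to-last letter 'k'. The stems whose second-to-last letter is 'k' (kuddekd → kuddkdast, murokf → murkfast) delete the last vowel and add -ast.
The other patterns: stems whose second-to-last letter is 'l' repeat the first consonant+vowel as a prefix; stems whose second-to-last letter is 'z' add the prefix so-; stems whose second-to-last letter is 'd' or 'n' add ka- … -ob around the stem.
So sivoks → sivksast.

sivksast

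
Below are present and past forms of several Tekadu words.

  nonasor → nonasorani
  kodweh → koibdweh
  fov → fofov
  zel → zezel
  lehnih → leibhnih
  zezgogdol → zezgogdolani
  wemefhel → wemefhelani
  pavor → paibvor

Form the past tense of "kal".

zel and wemefhel both end in -l yet inflect differently (zezel, wemefhelani), so the final letter is not what conditions the rule; the number of vowels is.
"kal" has 1 vowel. The stems with 1 vowel (zel → zezel, fov → fofov) repeat the first consonant+vowel as a prefix.
The other patterns: stems with 2 vowels insert -ib- after the first vowel; stems with 3 vowels add -ani.
So kal → kakal.

kakal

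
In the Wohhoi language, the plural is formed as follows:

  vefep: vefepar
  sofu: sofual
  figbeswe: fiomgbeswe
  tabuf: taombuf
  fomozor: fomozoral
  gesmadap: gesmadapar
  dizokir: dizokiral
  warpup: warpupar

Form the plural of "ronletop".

ronletopar

"ronletop" ends in -p. The stems ending in -p (vefep → vefepar, warpup → warpupar, gesmadap → gesmadapar) add -ar.
So ronletop → ronletopar.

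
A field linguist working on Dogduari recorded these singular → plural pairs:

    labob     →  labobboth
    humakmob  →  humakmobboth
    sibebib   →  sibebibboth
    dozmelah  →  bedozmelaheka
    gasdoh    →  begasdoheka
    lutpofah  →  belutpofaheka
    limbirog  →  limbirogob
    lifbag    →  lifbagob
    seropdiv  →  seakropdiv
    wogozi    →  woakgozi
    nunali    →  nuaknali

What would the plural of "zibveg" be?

zibvegob

"zibveg" ends in -g. The stems ending in -g (limbirog → limbirogob, lifbag → lifbagob) add -ob.
So zibveg → zibvegob.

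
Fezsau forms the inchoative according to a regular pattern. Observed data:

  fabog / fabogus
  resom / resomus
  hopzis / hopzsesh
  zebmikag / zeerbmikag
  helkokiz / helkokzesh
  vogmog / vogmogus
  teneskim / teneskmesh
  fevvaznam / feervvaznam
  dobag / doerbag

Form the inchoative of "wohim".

wohmesh

"wohim" has last vowel 'i'. The stems whose last vowel is 'i' (teneskim → teneskmesh, helkokiz → helkokzesh, hopzis → hopzsesh) delete the last vowel and add -esh.
So wohim → wohmesh.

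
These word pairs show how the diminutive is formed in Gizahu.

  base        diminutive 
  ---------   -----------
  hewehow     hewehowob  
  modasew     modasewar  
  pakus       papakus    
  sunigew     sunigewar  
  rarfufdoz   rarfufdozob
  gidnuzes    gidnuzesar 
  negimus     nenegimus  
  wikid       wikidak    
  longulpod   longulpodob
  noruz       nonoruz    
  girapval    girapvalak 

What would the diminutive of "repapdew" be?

sunigew and hewehow both end in -w yet inflect differently (sunigewar, hewehowob), so the final letter is not what conditions the rule; the last vowel is.
"repapdew" has last vowel 'e'. The stems whose last vowel is 'e' (sunigew → sunigewar, gidnuzes → gidnuzesar, modasew → modasewar) add -ar.
The other patterns: stems whose last vowel is 'o' add -ob; stems whose last vowel is 'u' repeat the first consonant+vowel as a prefix; stems whose last vowel is 'a' or 'i' add -ak.
So repapdew → repapdewar.

repapdewar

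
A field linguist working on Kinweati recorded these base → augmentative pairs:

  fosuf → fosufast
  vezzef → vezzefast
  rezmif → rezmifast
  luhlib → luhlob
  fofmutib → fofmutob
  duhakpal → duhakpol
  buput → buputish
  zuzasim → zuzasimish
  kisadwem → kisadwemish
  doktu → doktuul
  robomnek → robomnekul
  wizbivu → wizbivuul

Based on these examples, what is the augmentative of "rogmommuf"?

rogmommufast

rezmif and luhlib both have last vowel 'i' yet inflect differently (rezmifast, luhlob), so the last vowel is not what conditions the rule; the final letter is.
"rogmommuf" ends in -f. The stems ending in -f (fosuf → fosufast, vezzef → vezzefast, rezmif → rezmifast) add -ast.
The other patterns: stems ending in -b or -l change the last vowel to 'o'; stems ending in -m or -t add -ish; stems ending in -k or -u add -ul.
So rogmommuf → rogmommufast.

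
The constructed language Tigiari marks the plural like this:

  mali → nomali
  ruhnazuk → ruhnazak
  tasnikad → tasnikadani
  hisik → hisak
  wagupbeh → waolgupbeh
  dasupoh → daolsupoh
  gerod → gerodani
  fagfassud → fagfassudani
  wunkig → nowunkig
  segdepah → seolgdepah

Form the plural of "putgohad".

putgohadani

"putgohad" ends in -d. The stems ending in -d (gerod → gerodani, fagfassud → fagfassudani, tasnikad → tasnikadani) add -ani.
The other patterns: stems ending in -k change the last vowel to 'a'; stems ending in -h insert -ol- after the first vowel; stems ending in -g or -i add the prefix no-.
So putgohad → putgohadani.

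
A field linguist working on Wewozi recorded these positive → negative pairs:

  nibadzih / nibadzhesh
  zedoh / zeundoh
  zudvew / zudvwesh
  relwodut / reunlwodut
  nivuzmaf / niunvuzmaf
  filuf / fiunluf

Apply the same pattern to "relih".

"relih" has last vowel 'i'. The one such stem in the data (nibadzih → nibadzhesh) deletes the last vowel and adds -esh (as does zudvew), so the same rule applies.
So relih → relhesh.

relhesh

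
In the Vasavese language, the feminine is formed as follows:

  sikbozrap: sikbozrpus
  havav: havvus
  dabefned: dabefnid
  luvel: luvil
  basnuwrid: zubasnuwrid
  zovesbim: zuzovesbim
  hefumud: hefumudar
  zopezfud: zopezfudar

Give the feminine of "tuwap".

dabefned and basnuwrid both end in -d yet inflect differently (dabefnid, zubasnuwrid), so the final letter is not what conditions the rule; the last vowel is.
"tuwap" has last vowel 'a'. The stems whose last vowel is 'a' (sikbozrap → sikbozrpus, havav → havvus) delete the last vowel and add -us.
The other patterns: stems whose last vowel is 'e' change the last vowel to 'i'; stems whose last vowel is 'i' add the prefix zu-; stems whose last vowel is 'u' add -ar.
So tuwap → tuwpus.

tuwpus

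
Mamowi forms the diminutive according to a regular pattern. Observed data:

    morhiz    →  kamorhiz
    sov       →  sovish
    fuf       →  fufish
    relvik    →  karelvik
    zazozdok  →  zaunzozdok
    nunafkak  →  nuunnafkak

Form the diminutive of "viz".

relvik and zazozdok both end in -k yet inflect differently (karelvik, zaunzozdok), so the final letter is not what conditions the rule; the number of vowels is.
"viz" has 1 vowel. The stems with 1 vowel (sov → sovish, fuf → fufish) add -ish.
The other patterns: stems with 2 vowels add the prefix ka-; stems with 3 vowels insert -un- after the first vowel.
So viz → vizish.

vizish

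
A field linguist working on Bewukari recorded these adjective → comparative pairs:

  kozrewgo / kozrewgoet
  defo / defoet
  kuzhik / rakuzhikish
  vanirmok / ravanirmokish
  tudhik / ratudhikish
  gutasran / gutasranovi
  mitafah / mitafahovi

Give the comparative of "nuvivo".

nuvivoet

kozrewgo and vanirmok both have last vowel 'o' yet inflect differently (kozrewgoet, ravanirmokish), so the last vowel is not what conditions the rule; the final letter is.
"nuvivo" ends in -o. The stems ending in -o (kozrewgo → kozrewgoet, defo → defoet) add -et.
So nuvivo → nuvivoet.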